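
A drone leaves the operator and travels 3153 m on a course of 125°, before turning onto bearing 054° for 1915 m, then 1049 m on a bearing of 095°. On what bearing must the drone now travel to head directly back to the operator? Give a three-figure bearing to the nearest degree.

279°

Leg 1 (125°, 3153 m): east 3153 sin 125° = 2582.79, north 3153 cos 125° = -1808.49
Leg 2 (054°, 1915 m): east 1915 sin 54° = 1549.27, north 1915 cos 54° = 1125.61
Leg 3 (095°, 1049 m): east 1049 sin 95° = 1045.01, north 1049 cos 95° = -91.43
Net displacement: 5177.06 east, -774.30 north. Direction back to start is (-5177.06, 774.30): bearing = atan2(-5177.06, 774.30) mod 360° = 278.51° ≈ 279°.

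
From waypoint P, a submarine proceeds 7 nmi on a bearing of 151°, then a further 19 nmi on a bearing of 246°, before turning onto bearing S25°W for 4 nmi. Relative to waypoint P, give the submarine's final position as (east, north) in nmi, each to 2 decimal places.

Leg 1 (151°, 7 nmi): east 7 sin 151° = 3.39, north 7 cos 151° = -6.12
Leg 2 (246°, 19 nmi): east 19 sin 246° = -17.36, north 19 cos 246° = -7.73
Leg 3 (S25°W, 4 nmi): east 4 sin 205° = -1.69, north 4 cos 205° = -3.63
Summing: -15.65 nmi east, -17.48 nmi north → (-15.65, -17.48).

(-15.65, -17.48)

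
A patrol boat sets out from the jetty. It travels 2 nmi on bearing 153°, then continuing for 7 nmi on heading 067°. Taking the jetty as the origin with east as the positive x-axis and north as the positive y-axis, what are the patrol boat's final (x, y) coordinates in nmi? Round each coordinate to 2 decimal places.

Leg 1 (153°, 2 nmi): east 2 sin 153° = 0.91, north 2 cos 153° = -1.78
Leg 2 (067°, 7 nmi): east 7 sin 67° = 6.44, north 7 cos 67° = 2.74
Summing: 7.35 nmi east, 0.95 nmi north → (7.35, 0.95).

(7.35, 0.95)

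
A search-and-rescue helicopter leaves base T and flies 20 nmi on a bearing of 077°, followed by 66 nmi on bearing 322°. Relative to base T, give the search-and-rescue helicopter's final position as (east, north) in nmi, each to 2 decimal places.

Leg 1 (077°, 20 nmi): east 20 sin 77° = 19.49, north 20 cos 77° = 4.50
Leg 2 (322°, 66 nmi): east 66 sin 322° = -40.63, north 66 cos 322° = 52.01
Summing: -21.15 nmi east, 56.51 nmi north → (-21.15, 56.51).

(-21.15, 56.51)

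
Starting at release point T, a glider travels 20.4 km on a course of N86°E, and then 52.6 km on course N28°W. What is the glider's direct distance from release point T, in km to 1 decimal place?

Leg 1 (N86°E, 20.4 km): east 20.4 sin 86° = 20.35, north 20.4 cos 86° = 1.42
Leg 2 (N28°W, 52.6 km): east 52.6 sin 332° = -24.69, north 52.6 cos 332° = 46.44
Net: -4.34 east, 47.87 north. Distance = √((-4.34)² + (47.87)²) = 48.063 km.

48.1 km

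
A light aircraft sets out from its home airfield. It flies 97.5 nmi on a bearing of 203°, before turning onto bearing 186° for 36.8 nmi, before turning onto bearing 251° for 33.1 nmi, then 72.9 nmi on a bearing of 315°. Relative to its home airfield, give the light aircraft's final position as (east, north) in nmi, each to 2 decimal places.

(-124.79, -85.58)

Leg 1 (203°, 97.5 nmi): east 97.5 sin 203° = -38.10, north 97.5 cos 203° = -89.75
Leg 2 (186°, 36.8 nmi): east 36.8 sin 186° = -3.85, north 36.8 cos 186° = -36.60
Leg 3 (251°, 33.1 nmi): east 33.1 sin 251° = -31.30, north 33.1 cos 251° = -10.78
Leg 4 (315°, 72.9 nmi): east 72.9 sin 315° = -51.55, north 72.9 cos 315° = 51.55
Summing: -124.79 nmi east, -85.58 nmi north → (-124.79, -85.58).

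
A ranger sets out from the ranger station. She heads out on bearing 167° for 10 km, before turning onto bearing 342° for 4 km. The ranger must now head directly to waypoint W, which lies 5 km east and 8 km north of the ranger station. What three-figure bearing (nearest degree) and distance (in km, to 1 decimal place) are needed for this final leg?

Leg 1 (167°, 10 km): east 10 sin 167° = 2.25, north 10 cos 167° = -9.74
Leg 2 (342°, 4 km): east 4 sin 342° = -1.24, north 4 cos 342° = 3.80
Current position: (1.01, -5.94). Target: (5, 8). Remaining: Δeast = 3.99, Δnorth = 13.94.
Bearing = atan2(3.99, 13.94) mod 360° = 15.96°; distance = √((3.99)² + (13.94)²) = 14.498 km.

016°, 14.5 km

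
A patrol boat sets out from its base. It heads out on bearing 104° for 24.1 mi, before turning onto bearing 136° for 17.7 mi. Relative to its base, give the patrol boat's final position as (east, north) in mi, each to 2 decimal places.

Leg 1 (104°, 24.1 mi): east 24.1 sin 104° = 23.38, north 24.1 cos 104° = -5.83
Leg 2 (136°, 17.7 mi): east 17.7 sin 136° = 12.30, north 17.7 cos 136° = -12.73
Summing: 35.68 mi east, -18.56 mi north → (35.68, -18.56).

(35.68, -18.56)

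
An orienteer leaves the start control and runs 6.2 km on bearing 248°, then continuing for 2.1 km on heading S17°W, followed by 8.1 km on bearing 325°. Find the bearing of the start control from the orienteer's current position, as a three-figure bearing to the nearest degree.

Leg 1 (248°, 6.2 km): east 6.2 sin 248° = -5.75, north 6.2 cos 248° = -2.32
Leg 2 (S17°W, 2.1 km): east 2.1 sin 197° = -0.61, north 2.1 cos 197° = -2.01
Leg 3 (325°, 8.1 km): east 8.1 sin 325° = -4.65, north 8.1 cos 325° = 6.64
Net displacement: -11.01 east, 2.30 north. Direction back to start is (11.01, -2.30): bearing = atan2(11.01, -2.30) mod 360° = 101.82° ≈ 102°.

102°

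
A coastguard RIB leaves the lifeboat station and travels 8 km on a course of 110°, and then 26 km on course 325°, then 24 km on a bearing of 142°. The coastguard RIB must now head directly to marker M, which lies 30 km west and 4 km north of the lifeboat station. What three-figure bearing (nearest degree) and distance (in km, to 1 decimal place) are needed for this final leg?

277°, 37.6 km

Leg 1 (110°, 8 km): east 8 sin 110° = 7.52, north 8 cos 110° = -2.74
Leg 2 (325°, 26 km): east 26 sin 325° = -14.91, north 26 cos 325° = 21.30
Leg 3 (142°, 24 km): east 24 sin 142° = 14.78, north 24 cos 142° = -18.91
Current position: (7.38, -0.35). Target: (-30, 4). Remaining: Δeast = -37.38, Δnorth = 4.35.
Bearing = atan2(-37.38, 4.35) mod 360° = 276.64°; distance = √((-37.38)² + (4.35)²) = 37.633 km.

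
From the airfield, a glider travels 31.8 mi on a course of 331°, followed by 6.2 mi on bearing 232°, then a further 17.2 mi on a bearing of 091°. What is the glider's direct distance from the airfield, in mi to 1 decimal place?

Leg 1 (331°, 31.8 mi): east 31.8 sin 331° = -15.42, north 31.8 cos 331° = 27.81
Leg 2 (232°, 6.2 mi): east 6.2 sin 232° = -4.89, north 6.2 cos 232° = -3.82
Leg 3 (091°, 17.2 mi): east 17.2 sin 91° = 17.20, north 17.2 cos 91° = -0.30
Net: -3.11 east, 23.70 north. Distance = √((-3.11)² + (23.70)²) = 23.898 mi.

23.9 mi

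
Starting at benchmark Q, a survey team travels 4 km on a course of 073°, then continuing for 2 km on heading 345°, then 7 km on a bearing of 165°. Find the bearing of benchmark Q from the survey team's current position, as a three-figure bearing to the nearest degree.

306°

Leg 1 (073°, 4 km): east 4 sin 73° = 3.83, north 4 cos 73° = 1.17
Leg 2 (345°, 2 km): east 2 sin 345° = -0.52, north 2 cos 345° = 1.93
Leg 3 (165°, 7 km): east 7 sin 165° = 1.81, north 7 cos 165° = -6.76
Net displacement: 5.12 east, -3.66 north. Direction back to start is (-5.12, 3.66): bearing = atan2(-5.12, 3.66) mod 360° = 305.56° ≈ 306°.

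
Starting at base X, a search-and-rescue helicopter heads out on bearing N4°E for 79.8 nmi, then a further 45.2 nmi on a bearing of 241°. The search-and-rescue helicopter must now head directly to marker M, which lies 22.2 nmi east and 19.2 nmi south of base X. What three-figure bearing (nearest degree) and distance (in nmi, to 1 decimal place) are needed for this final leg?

Leg 1 (N4°E, 79.8 nmi): east 79.8 sin 4° = 5.57, north 79.8 cos 4° = 79.61
Leg 2 (241°, 45.2 nmi): east 45.2 sin 241° = -39.53, north 45.2 cos 241° = -21.91
Current position: (-33.97, 57.69). Target: (22.2, -19.2). Remaining: Δeast = 56.17, Δnorth = -76.89.
Bearing = atan2(56.17, -76.89) mod 360° = 143.85°; distance = √((56.17)² + (-76.89)²) = 95.221 nmi.

144°, 95.2 nmi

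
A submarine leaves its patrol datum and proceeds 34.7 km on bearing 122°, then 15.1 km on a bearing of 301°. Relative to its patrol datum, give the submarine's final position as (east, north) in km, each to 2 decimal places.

Leg 1 (122°, 34.7 km): east 34.7 sin 122° = 29.43, north 34.7 cos 122° = -18.39
Leg 2 (301°, 15.1 km): east 15.1 sin 301° = -12.94, north 15.1 cos 301° = 7.78
Summing: 16.48 km east, -10.61 km north → (16.48, -10.61).

(16.48, -10.61)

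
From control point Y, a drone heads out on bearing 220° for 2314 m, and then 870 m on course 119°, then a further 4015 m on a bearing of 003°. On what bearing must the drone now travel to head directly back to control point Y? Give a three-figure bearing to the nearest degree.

164°

Leg 1 (220°, 2314 m): east 2314 sin 220° = -1487.41, north 2314 cos 220° = -1772.63
Leg 2 (119°, 870 m): east 870 sin 119° = 760.92, north 870 cos 119° = -421.78
Leg 3 (003°, 4015 m): east 4015 sin 3° = 210.13, north 4015 cos 3° = 4009.50
Net displacement: -516.36 east, 1815.09 north. Direction back to start is (516.36, -1815.09): bearing = atan2(516.36, -1815.09) mod 360° = 164.12° ≈ 164°.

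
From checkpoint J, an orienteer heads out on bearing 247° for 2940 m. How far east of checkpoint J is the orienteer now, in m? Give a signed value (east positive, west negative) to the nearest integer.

-2706 m

Leg 1 (247°, 2940 m): east 2940 sin 247° = -2706.28, north 2940 cos 247° = -1148.75
Net east component: -2706.28 m.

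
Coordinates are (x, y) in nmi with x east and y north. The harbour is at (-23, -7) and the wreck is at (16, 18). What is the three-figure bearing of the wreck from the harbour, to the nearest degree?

Δeast = 16 − -23 = 39.00; Δnorth = 18 − -7 = 25.00.
Bearing = atan2(Δeast, Δnorth) mod 360° = 57.34° ≈ 057°.

057°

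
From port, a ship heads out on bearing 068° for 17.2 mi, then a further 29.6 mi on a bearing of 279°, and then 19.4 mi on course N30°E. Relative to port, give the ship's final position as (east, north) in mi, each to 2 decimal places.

Leg 1 (068°, 17.2 mi): east 17.2 sin 68° = 15.95, north 17.2 cos 68° = 6.44
Leg 2 (279°, 29.6 mi): east 29.6 sin 279° = -29.24, north 29.6 cos 279° = 4.63
Leg 3 (N30°E, 19.4 mi): east 19.4 sin 30° = 9.70, north 19.4 cos 30° = 16.80
Summing: -3.59 mi east, 27.87 mi north → (-3.59, 27.87).

(-3.59, 27.87)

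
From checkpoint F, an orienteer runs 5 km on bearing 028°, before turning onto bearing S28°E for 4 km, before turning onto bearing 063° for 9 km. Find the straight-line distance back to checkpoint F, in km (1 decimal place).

13.2 km

Leg 1 (028°, 5 km): east 5 sin 28° = 2.35, north 5 cos 28° = 4.41
Leg 2 (S28°E, 4 km): east 4 sin 152° = 1.88, north 4 cos 152° = -3.53
Leg 3 (063°, 9 km): east 9 sin 63° = 8.02, north 9 cos 63° = 4.09
Net: 12.24 east, 4.97 north. Distance = √((12.24)² + (4.97)²) = 13.214 km.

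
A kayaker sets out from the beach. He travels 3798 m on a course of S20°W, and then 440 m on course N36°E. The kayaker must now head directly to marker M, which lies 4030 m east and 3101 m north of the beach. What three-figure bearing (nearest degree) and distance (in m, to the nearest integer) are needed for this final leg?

Leg 1 (S20°W, 3798 m): east 3798 sin 200° = -1298.99, north 3798 cos 200° = -3568.95
Leg 2 (N36°E, 440 m): east 440 sin 36° = 258.63, north 440 cos 36° = 355.97
Current position: (-1040.37, -3212.99). Target: (4030, 3101). Remaining: Δeast = 5070.37, Δnorth = 6313.99.
Bearing = atan2(5070.37, 6313.99) mod 360° = 38.77°; distance = √((5070.37)² + (6313.99)²) = 8097.841 m.

039°, 8098 m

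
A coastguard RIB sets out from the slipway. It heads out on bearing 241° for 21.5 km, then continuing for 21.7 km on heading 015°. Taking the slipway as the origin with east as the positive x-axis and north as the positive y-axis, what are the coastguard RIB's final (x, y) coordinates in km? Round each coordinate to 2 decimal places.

(-13.19, 10.54)

Leg 1 (241°, 21.5 km): east 21.5 sin 241° = -18.80, north 21.5 cos 241° = -10.42
Leg 2 (015°, 21.7 km): east 21.7 sin 15° = 5.62, north 21.7 cos 15° = 20.96
Summing: -13.19 km east, 10.54 km north → (-13.19, 10.54).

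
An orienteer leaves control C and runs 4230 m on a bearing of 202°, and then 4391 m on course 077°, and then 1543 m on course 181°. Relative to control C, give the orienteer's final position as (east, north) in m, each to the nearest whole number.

Leg 1 (202°, 4230 m): east 4230 sin 202° = -1584.59, north 4230 cos 202° = -3921.99
Leg 2 (077°, 4391 m): east 4391 sin 77° = 4278.46, north 4391 cos 77° = 987.76
Leg 3 (181°, 1543 m): east 1543 sin 181° = -26.93, north 1543 cos 181° = -1542.76
Summing: 2666.94 m east, -4476.99 m north → (2667, -4477).

(2667, -4477)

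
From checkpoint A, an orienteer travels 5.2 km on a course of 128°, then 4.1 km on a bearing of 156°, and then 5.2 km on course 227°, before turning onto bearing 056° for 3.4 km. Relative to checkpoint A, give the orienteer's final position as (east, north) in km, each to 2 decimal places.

(4.78, -8.59)

Leg 1 (128°, 5.2 km): east 5.2 sin 128° = 4.10, north 5.2 cos 128° = -3.20
Leg 2 (156°, 4.1 km): east 4.1 sin 156° = 1.67, north 4.1 cos 156° = -3.75
Leg 3 (227°, 5.2 km): east 5.2 sin 227° = -3.80, north 5.2 cos 227° = -3.55
Leg 4 (056°, 3.4 km): east 3.4 sin 56° = 2.82, north 3.4 cos 56° = 1.90
Summing: 4.78 km east, -8.59 km north → (4.78, -8.59).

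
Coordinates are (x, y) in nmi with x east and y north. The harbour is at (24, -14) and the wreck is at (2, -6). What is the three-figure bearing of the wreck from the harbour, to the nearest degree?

Δeast = 2 − 24 = -22.00; Δnorth = -6 − -14 = 8.00.
Bearing = atan2(Δeast, Δnorth) mod 360° = 289.98° ≈ 290°.

290°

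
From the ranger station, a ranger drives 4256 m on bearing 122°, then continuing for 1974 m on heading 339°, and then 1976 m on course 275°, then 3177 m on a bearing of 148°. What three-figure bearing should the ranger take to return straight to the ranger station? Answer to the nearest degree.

318°

Leg 1 (122°, 4256 m): east 4256 sin 122° = 3609.29, north 4256 cos 122° = -2255.34
Leg 2 (339°, 1974 m): east 1974 sin 339° = -707.42, north 1974 cos 339° = 1842.89
Leg 3 (275°, 1976 m): east 1976 sin 275° = -1968.48, north 1976 cos 275° = 172.22
Leg 4 (148°, 3177 m): east 3177 sin 148° = 1683.55, north 3177 cos 148° = -2694.25
Net displacement: 2616.95 east, -2934.48 north. Direction back to start is (-2616.95, 2934.48): bearing = atan2(-2616.95, 2934.48) mod 360° = 318.27° ≈ 318°.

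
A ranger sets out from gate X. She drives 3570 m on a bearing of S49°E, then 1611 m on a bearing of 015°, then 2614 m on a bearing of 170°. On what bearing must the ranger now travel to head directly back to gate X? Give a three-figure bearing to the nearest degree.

Leg 1 (S49°E, 3570 m): east 3570 sin 131° = 2694.31, north 3570 cos 131° = -2342.13
Leg 2 (015°, 1611 m): east 1611 sin 15° = 416.96, north 1611 cos 15° = 1556.11
Leg 3 (170°, 2614 m): east 2614 sin 170° = 453.92, north 2614 cos 170° = -2574.29
Net displacement: 3565.19 east, -3360.31 north. Direction back to start is (-3565.19, 3360.31): bearing = atan2(-3565.19, 3360.31) mod 360° = 313.31° ≈ 313°.

313°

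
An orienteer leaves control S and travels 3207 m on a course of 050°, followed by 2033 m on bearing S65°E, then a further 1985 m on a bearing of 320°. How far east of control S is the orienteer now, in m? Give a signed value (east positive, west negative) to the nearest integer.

Leg 1 (050°, 3207 m): east 3207 sin 50° = 2456.70, north 3207 cos 50° = 2061.42
Leg 2 (S65°E, 2033 m): east 2033 sin 115° = 1842.52, north 2033 cos 115° = -859.18
Leg 3 (320°, 1985 m): east 1985 sin 320° = -1275.93, north 1985 cos 320° = 1520.60
Net east component: 3023.29 m.

3023 m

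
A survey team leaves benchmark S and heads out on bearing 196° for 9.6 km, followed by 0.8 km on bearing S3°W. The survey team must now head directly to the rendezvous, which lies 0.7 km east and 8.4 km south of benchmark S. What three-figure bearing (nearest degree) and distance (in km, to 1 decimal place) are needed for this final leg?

Leg 1 (196°, 9.6 km): east 9.6 sin 196° = -2.65, north 9.6 cos 196° = -9.23
Leg 2 (S3°W, 0.8 km): east 0.8 sin 183° = -0.04, north 0.8 cos 183° = -0.80
Current position: (-2.69, -10.03). Target: (0.7, -8.4). Remaining: Δeast = 3.39, Δnorth = 1.63.
Bearing = atan2(3.39, 1.63) mod 360° = 64.35°; distance = √((3.39)² + (1.63)²) = 3.758 km.

064°, 3.8 km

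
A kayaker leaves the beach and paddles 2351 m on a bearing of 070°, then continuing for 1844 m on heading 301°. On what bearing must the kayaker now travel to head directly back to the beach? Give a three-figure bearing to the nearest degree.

Leg 1 (070°, 2351 m): east 2351 sin 70° = 2209.22, north 2351 cos 70° = 804.09
Leg 2 (301°, 1844 m): east 1844 sin 301° = -1580.62, north 1844 cos 301° = 949.73
Net displacement: 628.60 east, 1753.82 north. Direction back to start is (-628.60, -1753.82): bearing = atan2(-628.60, -1753.82) mod 360° = 199.72° ≈ 200°.

200°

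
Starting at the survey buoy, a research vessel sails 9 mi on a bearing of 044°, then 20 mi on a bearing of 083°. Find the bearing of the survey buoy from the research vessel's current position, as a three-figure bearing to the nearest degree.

251°

Leg 1 (044°, 9 mi): east 9 sin 44° = 6.25, north 9 cos 44° = 6.47
Leg 2 (083°, 20 mi): east 20 sin 83° = 19.85, north 20 cos 83° = 2.44
Net displacement: 26.10 east, 8.91 north. Direction back to start is (-26.10, -8.91): bearing = atan2(-26.10, -8.91) mod 360° = 251.15° ≈ 251°.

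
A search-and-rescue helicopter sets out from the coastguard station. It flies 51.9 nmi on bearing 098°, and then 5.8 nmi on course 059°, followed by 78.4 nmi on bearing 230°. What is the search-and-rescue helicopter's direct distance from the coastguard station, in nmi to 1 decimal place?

54.8 nmi

Leg 1 (098°, 51.9 nmi): east 51.9 sin 98° = 51.39, north 51.9 cos 98° = -7.22
Leg 2 (059°, 5.8 nmi): east 5.8 sin 59° = 4.97, north 5.8 cos 59° = 2.99
Leg 3 (230°, 78.4 nmi): east 78.4 sin 230° = -60.06, north 78.4 cos 230° = -50.39
Net: -3.69 east, -54.63 north. Distance = √((-3.69)² + (-54.63)²) = 54.755 nmi.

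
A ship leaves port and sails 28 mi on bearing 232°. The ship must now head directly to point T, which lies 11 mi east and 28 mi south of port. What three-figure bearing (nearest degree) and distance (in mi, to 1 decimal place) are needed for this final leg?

108°, 34.8 mi

Leg 1 (232°, 28 mi): east 28 sin 232° = -22.06, north 28 cos 232° = -17.24
Current position: (-22.06, -17.24). Target: (11, -28). Remaining: Δeast = 33.06, Δnorth = -10.76.
Bearing = atan2(33.06, -10.76) mod 360° = 108.03°; distance = √((33.06)² + (-10.76)²) = 34.772 mi.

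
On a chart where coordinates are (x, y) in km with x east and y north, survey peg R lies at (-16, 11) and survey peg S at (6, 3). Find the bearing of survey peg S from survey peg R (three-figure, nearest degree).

110°

Δeast = 6 − -16 = 22.00; Δnorth = 3 − 11 = -8.00.
Bearing = atan2(Δeast, Δnorth) mod 360° = 109.98° ≈ 110°.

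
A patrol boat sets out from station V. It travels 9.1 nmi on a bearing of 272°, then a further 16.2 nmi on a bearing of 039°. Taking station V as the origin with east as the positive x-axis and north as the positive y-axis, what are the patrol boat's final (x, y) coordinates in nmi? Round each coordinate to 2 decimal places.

Leg 1 (272°, 9.1 nmi): east 9.1 sin 272° = -9.09, north 9.1 cos 272° = 0.32
Leg 2 (039°, 16.2 nmi): east 16.2 sin 39° = 10.19, north 16.2 cos 39° = 12.59
Summing: 1.10 nmi east, 12.91 nmi north → (1.10, 12.91).

(1.10, 12.91)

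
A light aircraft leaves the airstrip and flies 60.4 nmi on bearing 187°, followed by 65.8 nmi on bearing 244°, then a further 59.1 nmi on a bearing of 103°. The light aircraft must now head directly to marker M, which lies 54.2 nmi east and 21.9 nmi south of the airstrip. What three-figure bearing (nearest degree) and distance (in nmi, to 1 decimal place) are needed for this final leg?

Leg 1 (187°, 60.4 nmi): east 60.4 sin 187° = -7.36, north 60.4 cos 187° = -59.95
Leg 2 (244°, 65.8 nmi): east 65.8 sin 244° = -59.14, north 65.8 cos 244° = -28.84
Leg 3 (103°, 59.1 nmi): east 59.1 sin 103° = 57.59, north 59.1 cos 103° = -13.29
Current position: (-8.92, -102.09). Target: (54.2, -21.9). Remaining: Δeast = 63.12, Δnorth = 80.19.
Bearing = atan2(63.12, 80.19) mod 360° = 38.21°; distance = √((63.12)² + (80.19)²) = 102.049 nmi.

038°, 102.0 nmi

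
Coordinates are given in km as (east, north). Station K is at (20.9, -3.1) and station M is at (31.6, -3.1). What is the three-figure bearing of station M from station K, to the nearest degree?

090°

Δeast = 31.6 − 20.9 = 10.70; Δnorth = -3.1 − -3.1 = 0.00.
Bearing = atan2(Δeast, Δnorth) mod 360° = 90.00° ≈ 090°.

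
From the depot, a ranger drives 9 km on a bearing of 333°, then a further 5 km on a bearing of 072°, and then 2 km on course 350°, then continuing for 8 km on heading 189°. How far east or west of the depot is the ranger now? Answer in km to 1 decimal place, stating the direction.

0.9 km west

Leg 1 (333°, 9 km): east 9 sin 333° = -4.09, north 9 cos 333° = 8.02
Leg 2 (072°, 5 km): east 5 sin 72° = 4.76, north 5 cos 72° = 1.55
Leg 3 (350°, 2 km): east 2 sin 350° = -0.35, north 2 cos 350° = 1.97
Leg 4 (189°, 8 km): east 8 sin 189° = -1.25, north 8 cos 189° = -7.90
Net east component: -0.93 km.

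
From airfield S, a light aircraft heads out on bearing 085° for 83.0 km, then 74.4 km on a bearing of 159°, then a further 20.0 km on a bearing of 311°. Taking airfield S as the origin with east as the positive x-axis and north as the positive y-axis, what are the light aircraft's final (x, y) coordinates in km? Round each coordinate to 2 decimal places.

(94.25, -49.10)

Leg 1 (085°, 83.0 km): east 83.0 sin 85° = 82.68, north 83.0 cos 85° = 7.23
Leg 2 (159°, 74.4 km): east 74.4 sin 159° = 26.66, north 74.4 cos 159° = -69.46
Leg 3 (311°, 20.0 km): east 20.0 sin 311° = -15.09, north 20.0 cos 311° = 13.12
Summing: 94.25 km east, -49.10 km north → (94.25, -49.10).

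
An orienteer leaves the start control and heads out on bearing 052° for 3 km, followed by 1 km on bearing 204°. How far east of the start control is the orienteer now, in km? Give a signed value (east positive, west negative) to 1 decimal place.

2.0 km

Leg 1 (052°, 3 km): east 3 sin 52° = 2.36, north 3 cos 52° = 1.85
Leg 2 (204°, 1 km): east 1 sin 204° = -0.41, north 1 cos 204° = -0.91
Net east component: 1.96 km.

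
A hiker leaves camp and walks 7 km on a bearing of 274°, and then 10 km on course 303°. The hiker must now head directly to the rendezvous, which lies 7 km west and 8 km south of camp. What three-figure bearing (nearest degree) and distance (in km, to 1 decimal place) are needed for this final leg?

Leg 1 (274°, 7 km): east 7 sin 274° = -6.98, north 7 cos 274° = 0.49
Leg 2 (303°, 10 km): east 10 sin 303° = -8.39, north 10 cos 303° = 5.45
Current position: (-15.37, 5.93). Target: (-7, -8). Remaining: Δeast = 8.37, Δnorth = -13.93.
Bearing = atan2(8.37, -13.93) mod 360° = 149.01°; distance = √((8.37)² + (-13.93)²) = 16.255 km.

149°, 16.3 km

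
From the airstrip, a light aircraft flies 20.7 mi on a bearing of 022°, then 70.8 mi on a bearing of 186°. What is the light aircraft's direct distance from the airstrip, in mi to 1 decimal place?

Leg 1 (022°, 20.7 mi): east 20.7 sin 22° = 7.75, north 20.7 cos 22° = 19.19
Leg 2 (186°, 70.8 mi): east 70.8 sin 186° = -7.40, north 70.8 cos 186° = -70.41
Net: 0.35 east, -51.22 north. Distance = √((0.35)² + (-51.22)²) = 51.221 mi.

51.2 mi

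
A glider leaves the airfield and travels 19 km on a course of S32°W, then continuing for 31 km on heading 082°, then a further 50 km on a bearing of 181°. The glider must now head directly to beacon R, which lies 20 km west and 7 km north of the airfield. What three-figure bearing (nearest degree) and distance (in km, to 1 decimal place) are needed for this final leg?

Leg 1 (S32°W, 19 km): east 19 sin 212° = -10.07, north 19 cos 212° = -16.11
Leg 2 (082°, 31 km): east 31 sin 82° = 30.70, north 31 cos 82° = 4.31
Leg 3 (181°, 50 km): east 50 sin 181° = -0.87, north 50 cos 181° = -49.99
Current position: (19.76, -61.79). Target: (-20, 7). Remaining: Δeast = -39.76, Δnorth = 68.79.
Bearing = atan2(-39.76, 68.79) mod 360° = 329.97°; distance = √((-39.76)² + (68.79)²) = 79.453 km.

330°, 79.5 km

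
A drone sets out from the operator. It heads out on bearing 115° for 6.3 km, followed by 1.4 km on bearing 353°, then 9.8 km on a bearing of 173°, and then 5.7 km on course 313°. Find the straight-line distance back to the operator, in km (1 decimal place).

Leg 1 (115°, 6.3 km): east 6.3 sin 115° = 5.71, north 6.3 cos 115° = -2.66
Leg 2 (353°, 1.4 km): east 1.4 sin 353° = -0.17, north 1.4 cos 353° = 1.39
Leg 3 (173°, 9.8 km): east 9.8 sin 173° = 1.19, north 9.8 cos 173° = -9.73
Leg 4 (313°, 5.7 km): east 5.7 sin 313° = -4.17, north 5.7 cos 313° = 3.89
Net: 2.56 east, -7.11 north. Distance = √((2.56)² + (-7.11)²) = 7.561 km.

7.6 km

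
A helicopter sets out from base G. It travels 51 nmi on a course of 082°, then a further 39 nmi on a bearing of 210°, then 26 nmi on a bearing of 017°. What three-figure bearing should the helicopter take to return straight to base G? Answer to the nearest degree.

273°

Leg 1 (082°, 51 nmi): east 51 sin 82° = 50.50, north 51 cos 82° = 7.10
Leg 2 (210°, 39 nmi): east 39 sin 210° = -19.50, north 39 cos 210° = -33.77
Leg 3 (017°, 26 nmi): east 26 sin 17° = 7.60, north 26 cos 17° = 24.86
Net displacement: 38.61 east, -1.81 north. Direction back to start is (-38.61, 1.81): bearing = atan2(-38.61, 1.81) mod 360° = 272.69° ≈ 273°.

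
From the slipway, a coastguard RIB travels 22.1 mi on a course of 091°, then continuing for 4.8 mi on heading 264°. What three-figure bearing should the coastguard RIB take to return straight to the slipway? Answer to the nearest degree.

273°

Leg 1 (091°, 22.1 mi): east 22.1 sin 91° = 22.10, north 22.1 cos 91° = -0.39
Leg 2 (264°, 4.8 mi): east 4.8 sin 264° = -4.77, north 4.8 cos 264° = -0.50
Net displacement: 17.32 east, -0.89 north. Direction back to start is (-17.32, 0.89): bearing = atan2(-17.32, 0.89) mod 360° = 272.93° ≈ 273°.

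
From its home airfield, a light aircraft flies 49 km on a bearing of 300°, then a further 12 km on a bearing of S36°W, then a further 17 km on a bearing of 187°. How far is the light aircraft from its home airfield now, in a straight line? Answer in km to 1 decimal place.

Leg 1 (300°, 49 km): east 49 sin 300° = -42.44, north 49 cos 300° = 24.50
Leg 2 (S36°W, 12 km): east 12 sin 216° = -7.05, north 12 cos 216° = -9.71
Leg 3 (187°, 17 km): east 17 sin 187° = -2.07, north 17 cos 187° = -16.87
Net: -51.56 east, -2.08 north. Distance = √((-51.56)² + (-2.08)²) = 51.602 km.

51.6 km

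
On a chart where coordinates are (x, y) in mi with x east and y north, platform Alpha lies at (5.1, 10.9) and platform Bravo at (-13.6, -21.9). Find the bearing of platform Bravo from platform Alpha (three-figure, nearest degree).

210°

Δeast = -13.6 − 5.1 = -18.70; Δnorth = -21.9 − 10.9 = -32.80.
Bearing = atan2(Δeast, Δnorth) mod 360° = 209.69° ≈ 210°.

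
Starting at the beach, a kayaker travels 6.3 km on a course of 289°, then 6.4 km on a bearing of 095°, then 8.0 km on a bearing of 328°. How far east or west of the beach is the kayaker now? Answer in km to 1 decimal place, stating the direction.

Leg 1 (289°, 6.3 km): east 6.3 sin 289° = -5.96, north 6.3 cos 289° = 2.05
Leg 2 (095°, 6.4 km): east 6.4 sin 95° = 6.38, north 6.4 cos 95° = -0.56
Leg 3 (328°, 8.0 km): east 8.0 sin 328° = -4.24, north 8.0 cos 328° = 6.78
Net east component: -3.82 km.

3.8 km west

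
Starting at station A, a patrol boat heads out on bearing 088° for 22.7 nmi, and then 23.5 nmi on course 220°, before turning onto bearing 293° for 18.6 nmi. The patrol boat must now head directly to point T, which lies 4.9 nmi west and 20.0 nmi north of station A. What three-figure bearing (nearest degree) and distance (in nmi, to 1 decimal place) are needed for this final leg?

009°, 30.3 nmi

Leg 1 (088°, 22.7 nmi): east 22.7 sin 88° = 22.69, north 22.7 cos 88° = 0.79
Leg 2 (220°, 23.5 nmi): east 23.5 sin 220° = -15.11, north 23.5 cos 220° = -18.00
Leg 3 (293°, 18.6 nmi): east 18.6 sin 293° = -17.12, north 18.6 cos 293° = 7.27
Current position: (-9.54, -9.94). Target: (-4.9, 20.0). Remaining: Δeast = 4.64, Δnorth = 29.94.
Bearing = atan2(4.64, 29.94) mod 360° = 8.81°; distance = √((4.64)² + (29.94)²) = 30.300 nmi.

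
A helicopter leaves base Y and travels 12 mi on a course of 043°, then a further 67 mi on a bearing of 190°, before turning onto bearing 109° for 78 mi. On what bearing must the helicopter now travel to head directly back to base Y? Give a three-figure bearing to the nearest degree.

320°

Leg 1 (043°, 12 mi): east 12 sin 43° = 8.18, north 12 cos 43° = 8.78
Leg 2 (190°, 67 mi): east 67 sin 190° = -11.63, north 67 cos 190° = -65.98
Leg 3 (109°, 78 mi): east 78 sin 109° = 73.75, north 78 cos 109° = -25.39
Net displacement: 70.30 east, -82.60 north. Direction back to start is (-70.30, 82.60): bearing = atan2(-70.30, 82.60) mod 360° = 319.60° ≈ 320°.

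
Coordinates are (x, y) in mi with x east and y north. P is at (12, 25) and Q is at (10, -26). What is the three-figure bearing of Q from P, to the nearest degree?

Δeast = 10 − 12 = -2.00; Δnorth = -26 − 25 = -51.00.
Bearing = atan2(Δeast, Δnorth) mod 360° = 182.25° ≈ 182°.

182°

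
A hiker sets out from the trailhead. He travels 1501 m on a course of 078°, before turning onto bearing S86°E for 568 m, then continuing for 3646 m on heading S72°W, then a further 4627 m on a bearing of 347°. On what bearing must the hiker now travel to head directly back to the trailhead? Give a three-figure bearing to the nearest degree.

146°

Leg 1 (078°, 1501 m): east 1501 sin 78° = 1468.20, north 1501 cos 78° = 312.08
Leg 2 (S86°E, 568 m): east 568 sin 94° = 566.62, north 568 cos 94° = -39.62
Leg 3 (S72°W, 3646 m): east 3646 sin 252° = -3467.55, north 3646 cos 252° = -1126.68
Leg 4 (347°, 4627 m): east 4627 sin 347° = -1040.85, north 4627 cos 347° = 4508.41
Net displacement: -2473.58 east, 3654.19 north. Direction back to start is (2473.58, -3654.19): bearing = atan2(2473.58, -3654.19) mod 360° = 145.91° ≈ 146°.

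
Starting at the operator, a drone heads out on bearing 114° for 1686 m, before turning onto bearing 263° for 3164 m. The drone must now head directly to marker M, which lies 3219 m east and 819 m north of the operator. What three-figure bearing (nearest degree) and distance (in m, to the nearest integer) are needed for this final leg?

Leg 1 (114°, 1686 m): east 1686 sin 114° = 1540.24, north 1686 cos 114° = -685.76
Leg 2 (263°, 3164 m): east 3164 sin 263° = -3140.42, north 3164 cos 263° = -385.59
Current position: (-1600.18, -1071.35). Target: (3219, 819). Remaining: Δeast = 4819.18, Δnorth = 1890.35.
Bearing = atan2(4819.18, 1890.35) mod 360° = 68.58°; distance = √((4819.18)² + (1890.35)²) = 5176.670 m.

069°, 5177 m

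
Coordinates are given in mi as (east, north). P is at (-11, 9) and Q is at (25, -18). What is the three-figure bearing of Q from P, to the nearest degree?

Δeast = 25 − -11 = 36.00; Δnorth = -18 − 9 = -27.00.
Bearing = atan2(Δeast, Δnorth) mod 360° = 126.87° ≈ 127°.

127°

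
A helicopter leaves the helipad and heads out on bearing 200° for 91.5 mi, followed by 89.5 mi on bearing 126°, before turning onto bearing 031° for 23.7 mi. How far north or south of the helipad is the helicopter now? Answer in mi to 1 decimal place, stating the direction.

Leg 1 (200°, 91.5 mi): east 91.5 sin 200° = -31.29, north 91.5 cos 200° = -85.98
Leg 2 (126°, 89.5 mi): east 89.5 sin 126° = 72.41, north 89.5 cos 126° = -52.61
Leg 3 (031°, 23.7 mi): east 23.7 sin 31° = 12.21, north 23.7 cos 31° = 20.31
Net north component: -118.27 mi.

118.3 mi south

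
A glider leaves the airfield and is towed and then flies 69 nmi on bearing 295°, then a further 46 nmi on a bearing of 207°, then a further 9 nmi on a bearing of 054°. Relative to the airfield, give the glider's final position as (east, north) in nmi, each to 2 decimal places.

Leg 1 (295°, 69 nmi): east 69 sin 295° = -62.54, north 69 cos 295° = 29.16
Leg 2 (207°, 46 nmi): east 46 sin 207° = -20.88, north 46 cos 207° = -40.99
Leg 3 (054°, 9 nmi): east 9 sin 54° = 7.28, north 9 cos 54° = 5.29
Summing: -76.14 nmi east, -6.54 nmi north → (-76.14, -6.54).

(-76.14, -6.54)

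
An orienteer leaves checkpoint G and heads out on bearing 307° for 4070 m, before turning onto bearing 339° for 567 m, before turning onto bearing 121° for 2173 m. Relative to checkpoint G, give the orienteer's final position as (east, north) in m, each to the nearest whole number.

(-1591, 1860)

Leg 1 (307°, 4070 m): east 4070 sin 307° = -3250.45, north 4070 cos 307° = 2449.39
Leg 2 (339°, 567 m): east 567 sin 339° = -203.19, north 567 cos 339° = 529.34
Leg 3 (121°, 2173 m): east 2173 sin 121° = 1862.62, north 2173 cos 121° = -1119.18
Summing: -1591.02 m east, 1859.55 m north → (-1591, 1860).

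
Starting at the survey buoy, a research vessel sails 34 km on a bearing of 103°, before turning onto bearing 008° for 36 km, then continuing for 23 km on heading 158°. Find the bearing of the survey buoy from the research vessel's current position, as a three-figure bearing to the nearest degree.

Leg 1 (103°, 34 km): east 34 sin 103° = 33.13, north 34 cos 103° = -7.65
Leg 2 (008°, 36 km): east 36 sin 8° = 5.01, north 36 cos 8° = 35.65
Leg 3 (158°, 23 km): east 23 sin 158° = 8.62, north 23 cos 158° = -21.33
Net displacement: 46.75 east, 6.68 north. Direction back to start is (-46.75, -6.68): bearing = atan2(-46.75, -6.68) mod 360° = 261.87° ≈ 262°.

262°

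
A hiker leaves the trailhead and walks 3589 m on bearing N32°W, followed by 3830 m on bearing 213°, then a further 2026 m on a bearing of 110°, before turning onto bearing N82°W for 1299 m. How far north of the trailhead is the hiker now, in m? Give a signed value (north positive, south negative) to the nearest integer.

Leg 1 (N32°W, 3589 m): east 3589 sin 328° = -1901.88, north 3589 cos 328° = 3043.64
Leg 2 (213°, 3830 m): east 3830 sin 213° = -2085.97, north 3830 cos 213° = -3212.11
Leg 3 (110°, 2026 m): east 2026 sin 110° = 1903.82, north 2026 cos 110° = -692.93
Leg 4 (N82°W, 1299 m): east 1299 sin 278° = -1286.36, north 1299 cos 278° = 180.79
Net north component: -680.61 m.

-681 m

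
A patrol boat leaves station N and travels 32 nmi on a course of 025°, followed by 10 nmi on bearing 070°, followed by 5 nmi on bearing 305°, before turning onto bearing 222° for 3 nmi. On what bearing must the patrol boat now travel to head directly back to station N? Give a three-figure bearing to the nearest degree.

Leg 1 (025°, 32 nmi): east 32 sin 25° = 13.52, north 32 cos 25° = 29.00
Leg 2 (070°, 10 nmi): east 10 sin 70° = 9.40, north 10 cos 70° = 3.42
Leg 3 (305°, 5 nmi): east 5 sin 305° = -4.10, north 5 cos 305° = 2.87
Leg 4 (222°, 3 nmi): east 3 sin 222° = -2.01, north 3 cos 222° = -2.23
Net displacement: 16.82 east, 33.06 north. Direction back to start is (-16.82, -33.06): bearing = atan2(-16.82, -33.06) mod 360° = 206.96° ≈ 207°.

207°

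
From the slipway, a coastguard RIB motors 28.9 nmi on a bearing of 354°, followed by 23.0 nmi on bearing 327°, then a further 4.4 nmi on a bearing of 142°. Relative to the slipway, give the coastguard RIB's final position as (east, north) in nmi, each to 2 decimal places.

Leg 1 (354°, 28.9 nmi): east 28.9 sin 354° = -3.02, north 28.9 cos 354° = 28.74
Leg 2 (327°, 23.0 nmi): east 23.0 sin 327° = -12.53, north 23.0 cos 327° = 19.29
Leg 3 (142°, 4.4 nmi): east 4.4 sin 142° = 2.71, north 4.4 cos 142° = -3.47
Summing: -12.84 nmi east, 44.56 nmi north → (-12.84, 44.56).

(-12.84, 44.56)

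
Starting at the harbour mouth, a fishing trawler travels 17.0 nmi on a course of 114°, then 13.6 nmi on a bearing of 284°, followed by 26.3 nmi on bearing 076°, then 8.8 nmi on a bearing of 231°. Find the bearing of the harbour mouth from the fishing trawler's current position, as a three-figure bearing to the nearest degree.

Leg 1 (114°, 17.0 nmi): east 17.0 sin 114° = 15.53, north 17.0 cos 114° = -6.91
Leg 2 (284°, 13.6 nmi): east 13.6 sin 284° = -13.20, north 13.6 cos 284° = 3.29
Leg 3 (076°, 26.3 nmi): east 26.3 sin 76° = 25.52, north 26.3 cos 76° = 6.36
Leg 4 (231°, 8.8 nmi): east 8.8 sin 231° = -6.84, north 8.8 cos 231° = -5.54
Net displacement: 21.01 east, -2.80 north. Direction back to start is (-21.01, 2.80): bearing = atan2(-21.01, 2.80) mod 360° = 277.59° ≈ 278°.

278°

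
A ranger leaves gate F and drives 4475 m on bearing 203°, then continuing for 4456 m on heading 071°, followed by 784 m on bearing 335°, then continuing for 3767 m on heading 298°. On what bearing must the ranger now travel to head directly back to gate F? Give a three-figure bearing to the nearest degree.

Leg 1 (203°, 4475 m): east 4475 sin 203° = -1748.52, north 4475 cos 203° = -4119.26
Leg 2 (071°, 4456 m): east 4456 sin 71° = 4213.23, north 4456 cos 71° = 1450.73
Leg 3 (335°, 784 m): east 784 sin 335° = -331.33, north 784 cos 335° = 710.55
Leg 4 (298°, 3767 m): east 3767 sin 298° = -3326.06, north 3767 cos 298° = 1768.50
Net displacement: -1192.69 east, -189.48 north. Direction back to start is (1192.69, 189.48): bearing = atan2(1192.69, 189.48) mod 360° = 80.97° ≈ 081°.

081°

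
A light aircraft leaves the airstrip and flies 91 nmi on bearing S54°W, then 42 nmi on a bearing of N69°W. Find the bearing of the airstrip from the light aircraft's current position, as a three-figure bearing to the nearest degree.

071°

Leg 1 (S54°W, 91 nmi): east 91 sin 234° = -73.62, north 91 cos 234° = -53.49
Leg 2 (N69°W, 42 nmi): east 42 sin 291° = -39.21, north 42 cos 291° = 15.05
Net displacement: -112.83 east, -38.44 north. Direction back to start is (112.83, 38.44): bearing = atan2(112.83, 38.44) mod 360° = 71.19° ≈ 071°.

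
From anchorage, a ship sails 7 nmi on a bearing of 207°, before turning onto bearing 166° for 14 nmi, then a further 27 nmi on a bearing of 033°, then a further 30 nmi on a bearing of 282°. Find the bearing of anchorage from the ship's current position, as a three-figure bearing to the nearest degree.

122°

Leg 1 (207°, 7 nmi): east 7 sin 207° = -3.18, north 7 cos 207° = -6.24
Leg 2 (166°, 14 nmi): east 14 sin 166° = 3.39, north 14 cos 166° = -13.58
Leg 3 (033°, 27 nmi): east 27 sin 33° = 14.71, north 27 cos 33° = 22.64
Leg 4 (282°, 30 nmi): east 30 sin 282° = -29.34, north 30 cos 282° = 6.24
Net displacement: -14.43 east, 9.06 north. Direction back to start is (14.43, -9.06): bearing = atan2(14.43, -9.06) mod 360° = 122.12° ≈ 122°.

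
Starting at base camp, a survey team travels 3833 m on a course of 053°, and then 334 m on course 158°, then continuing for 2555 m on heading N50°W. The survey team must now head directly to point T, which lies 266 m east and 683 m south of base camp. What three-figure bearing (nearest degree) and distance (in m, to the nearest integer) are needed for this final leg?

Leg 1 (053°, 3833 m): east 3833 sin 53° = 3061.17, north 3833 cos 53° = 2306.76
Leg 2 (158°, 334 m): east 334 sin 158° = 125.12, north 334 cos 158° = -309.68
Leg 3 (N50°W, 2555 m): east 2555 sin 310° = -1957.24, north 2555 cos 310° = 1642.32
Current position: (1229.04, 3639.40). Target: (266, -683). Remaining: Δeast = -963.04, Δnorth = -4322.40.
Bearing = atan2(-963.04, -4322.40) mod 360° = 192.56°; distance = √((-963.04)² + (-4322.40)²) = 4428.385 m.

193°, 4428 m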